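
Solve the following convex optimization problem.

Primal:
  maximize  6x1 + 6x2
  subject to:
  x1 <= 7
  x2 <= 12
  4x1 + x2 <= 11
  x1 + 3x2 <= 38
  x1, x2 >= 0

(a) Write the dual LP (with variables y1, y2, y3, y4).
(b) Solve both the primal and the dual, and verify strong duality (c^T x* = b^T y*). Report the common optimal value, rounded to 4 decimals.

The standard primal-dual pair for 'max c^T x s.t. A x <= b, x >= 0' is:
  Dual:  min b^T y  s.t.  A^T y >= c,  y >= 0.

So the dual LP is:
  minimize  7y1 + 12y2 + 11y3 + 38y4
  subject to:
    y1 + 4y3 + y4 >= 6
    y2 + y3 + 3y4 >= 6
    y1, y2, y3, y4 >= 0

Solving the primal: x* = (0, 11).
  primal value c^T x* = 66.
Solving the dual: y* = (0, 0, 6, 0).
  dual value b^T y* = 66.
Strong duality: c^T x* = b^T y*. Confirmed.

66


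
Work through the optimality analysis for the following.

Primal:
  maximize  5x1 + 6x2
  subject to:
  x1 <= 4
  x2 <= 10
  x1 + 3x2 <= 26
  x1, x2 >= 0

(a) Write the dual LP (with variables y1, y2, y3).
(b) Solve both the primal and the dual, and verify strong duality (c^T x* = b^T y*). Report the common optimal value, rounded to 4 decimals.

The standard primal-dual pair for 'max c^T x s.t. A x <= b, x >= 0' is:
  Dual:  min b^T y  s.t.  A^T y >= c,  y >= 0.

So the dual LP is:
  minimize  4y1 + 10y2 + 26y3
  subject to:
    y1 + y3 >= 5
    y2 + 3y3 >= 6
    y1, y2, y3 >= 0

Solving the primal: x* = (4, 7.3333).
  primal value c^T x* = 64.
Solving the dual: y* = (3, 0, 2).
  dual value b^T y* = 64.
Strong duality: c^T x* = b^T y*. Confirmed.

64


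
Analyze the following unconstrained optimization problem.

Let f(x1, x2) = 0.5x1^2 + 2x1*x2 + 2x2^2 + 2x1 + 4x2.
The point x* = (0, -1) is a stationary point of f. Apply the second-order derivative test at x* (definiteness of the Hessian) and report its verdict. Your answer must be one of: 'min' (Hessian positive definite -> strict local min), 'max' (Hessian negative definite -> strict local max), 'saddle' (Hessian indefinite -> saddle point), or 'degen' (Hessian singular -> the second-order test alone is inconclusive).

Compute the Hessian H = grad^2 f:
  H = [[1, 2], [2, 4]]
Verify stationarity: grad f(x*) = H x* + g = (0, 0).
Eigenvalues of H: 0, 5.
H has a zero eigenvalue (singular; positive semidefinite but not definite), so H is neither positive definite, negative definite, nor indefinite. The second-order test alone is inconclusive -> degen.
(Indeed, f is constant along the null direction of H through x*, so x* is not a strict local extremum.)

degen


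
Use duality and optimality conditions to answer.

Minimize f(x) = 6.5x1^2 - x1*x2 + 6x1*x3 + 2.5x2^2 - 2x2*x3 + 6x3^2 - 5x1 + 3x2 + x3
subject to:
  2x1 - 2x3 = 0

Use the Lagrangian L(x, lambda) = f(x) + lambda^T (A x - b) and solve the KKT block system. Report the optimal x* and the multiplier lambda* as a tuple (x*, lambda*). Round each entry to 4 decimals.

Form the Lagrangian:
  L(x, lambda) = (1/2) x^T Q x + c^T x + lambda^T (A x - b)
Stationarity (grad_x L = 0): Q x + c + A^T lambda = 0.
Primal feasibility: A x = b.

This gives the KKT block system:
  [ Q   A^T ] [ x     ]   [-c ]
  [ A    0  ] [ lambda ] = [ b ]

Solving the linear system:
  x*      = (0.0625, -0.5625, 0.0625)
  lambda* = (1.625)
  f(x*)   = -0.9688

x* = (0.0625, -0.5625, 0.0625), lambda* = (1.625)


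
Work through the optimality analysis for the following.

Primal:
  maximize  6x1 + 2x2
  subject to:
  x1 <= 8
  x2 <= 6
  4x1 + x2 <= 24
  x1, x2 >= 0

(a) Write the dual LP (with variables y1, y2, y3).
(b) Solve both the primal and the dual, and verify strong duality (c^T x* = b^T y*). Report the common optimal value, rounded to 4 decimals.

The standard primal-dual pair for 'max c^T x s.t. A x <= b, x >= 0' is:
  Dual:  min b^T y  s.t.  A^T y >= c,  y >= 0.

So the dual LP is:
  minimize  8y1 + 6y2 + 24y3
  subject to:
    y1 + 4y3 >= 6
    y2 + y3 >= 2
    y1, y2, y3 >= 0

Solving the primal: x* = (4.5, 6).
  primal value c^T x* = 39.
Solving the dual: y* = (0, 0.5, 1.5).
  dual value b^T y* = 39.
Strong duality: c^T x* = b^T y*. Confirmed.

39


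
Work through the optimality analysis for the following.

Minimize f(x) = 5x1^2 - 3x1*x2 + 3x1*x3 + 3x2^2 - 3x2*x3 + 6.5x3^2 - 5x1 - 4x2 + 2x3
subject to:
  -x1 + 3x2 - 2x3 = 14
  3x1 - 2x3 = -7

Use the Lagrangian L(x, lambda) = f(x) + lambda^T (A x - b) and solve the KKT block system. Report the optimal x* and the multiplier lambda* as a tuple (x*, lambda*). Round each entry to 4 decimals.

Form the Lagrangian:
  L(x, lambda) = (1/2) x^T Q x + c^T x + lambda^T (A x - b)
Stationarity (grad_x L = 0): Q x + c + A^T lambda = 0.
Primal feasibility: A x = b.

This gives the KKT block system:
  [ Q   A^T ] [ x     ]   [-c ]
  [ A    0  ] [ lambda ] = [ b ]

Solving the linear system:
  x*      = (-1.5653, 4.9129, 1.152)
  lambda* = (-8.9058, 7.6767)
  f(x*)   = 84.4483

x* = (-1.5653, 4.9129, 1.152), lambda* = (-8.9058, 7.6767)


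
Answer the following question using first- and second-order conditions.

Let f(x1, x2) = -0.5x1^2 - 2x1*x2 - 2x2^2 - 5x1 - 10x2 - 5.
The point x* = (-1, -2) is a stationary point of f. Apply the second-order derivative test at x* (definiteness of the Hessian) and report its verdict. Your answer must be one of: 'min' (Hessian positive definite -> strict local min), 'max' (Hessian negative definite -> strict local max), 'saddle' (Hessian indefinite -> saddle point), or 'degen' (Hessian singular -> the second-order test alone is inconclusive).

Compute the Hessian H = grad^2 f:
  H = [[-1, -2], [-2, -4]]
Verify stationarity: grad f(x*) = H x* + g = (0, 0).
Eigenvalues of H: -5, 0.
H has a zero eigenvalue (singular; negative semidefinite but not definite), so H is neither positive definite, negative definite, nor indefinite. The second-order test alone is inconclusive -> degen.
(Indeed, f is constant along the null direction of H through x*, so x* is not a strict local extremum.)

degen


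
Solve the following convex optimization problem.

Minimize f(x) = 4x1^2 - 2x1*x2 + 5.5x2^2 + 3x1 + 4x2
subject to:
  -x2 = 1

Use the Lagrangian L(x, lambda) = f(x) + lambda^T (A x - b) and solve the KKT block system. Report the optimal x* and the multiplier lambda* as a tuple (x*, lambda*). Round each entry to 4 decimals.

Form the Lagrangian:
  L(x, lambda) = (1/2) x^T Q x + c^T x + lambda^T (A x - b)
Stationarity (grad_x L = 0): Q x + c + A^T lambda = 0.
Primal feasibility: A x = b.

This gives the KKT block system:
  [ Q   A^T ] [ x     ]   [-c ]
  [ A    0  ] [ lambda ] = [ b ]

Solving the linear system:
  x*      = (-0.625, -1)
  lambda* = (-5.75)
  f(x*)   = -0.0625

x* = (-0.625, -1), lambda* = (-5.75)


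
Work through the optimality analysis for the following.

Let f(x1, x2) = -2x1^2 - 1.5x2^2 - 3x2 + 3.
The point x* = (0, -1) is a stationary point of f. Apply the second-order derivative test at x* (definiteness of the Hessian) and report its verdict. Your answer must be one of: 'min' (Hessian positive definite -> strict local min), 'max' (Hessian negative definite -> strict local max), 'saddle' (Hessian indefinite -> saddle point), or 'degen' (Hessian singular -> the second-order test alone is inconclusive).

Compute the Hessian H = grad^2 f:
  H = [[-4, 0], [0, -3]]
Verify stationarity: grad f(x*) = H x* + g = (0, 0).
Eigenvalues of H: -4, -3.
Both eigenvalues < 0, so H is negative definite -> x* is a strict local max.

max


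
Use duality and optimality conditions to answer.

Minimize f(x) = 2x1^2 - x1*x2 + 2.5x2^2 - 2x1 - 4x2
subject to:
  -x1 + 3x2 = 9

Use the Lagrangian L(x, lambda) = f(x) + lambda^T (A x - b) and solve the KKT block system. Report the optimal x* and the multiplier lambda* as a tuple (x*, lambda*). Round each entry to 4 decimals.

Form the Lagrangian:
  L(x, lambda) = (1/2) x^T Q x + c^T x + lambda^T (A x - b)
Stationarity (grad_x L = 0): Q x + c + A^T lambda = 0.
Primal feasibility: A x = b.

This gives the KKT block system:
  [ Q   A^T ] [ x     ]   [-c ]
  [ A    0  ] [ lambda ] = [ b ]

Solving the linear system:
  x*      = (0.3429, 3.1143)
  lambda* = (-3.7429)
  f(x*)   = 10.2714

x* = (0.3429, 3.1143), lambda* = (-3.7429)


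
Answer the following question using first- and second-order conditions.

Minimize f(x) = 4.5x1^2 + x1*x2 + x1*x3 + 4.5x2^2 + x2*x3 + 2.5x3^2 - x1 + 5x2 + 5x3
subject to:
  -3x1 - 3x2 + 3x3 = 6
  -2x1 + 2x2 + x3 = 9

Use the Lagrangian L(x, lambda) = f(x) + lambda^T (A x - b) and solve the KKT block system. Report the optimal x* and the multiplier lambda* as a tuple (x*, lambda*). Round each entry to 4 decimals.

Form the Lagrangian:
  L(x, lambda) = (1/2) x^T Q x + c^T x + lambda^T (A x - b)
Stationarity (grad_x L = 0): Q x + c + A^T lambda = 0.
Primal feasibility: A x = b.

This gives the KKT block system:
  [ Q   A^T ] [ x     ]   [-c ]
  [ A    0  ] [ lambda ] = [ b ]

Solving the linear system:
  x*      = (-2.3558, 1.5481, 1.1923)
  lambda* = (-0.2821, -9.3077)
  f(x*)   = 50.7596

x* = (-2.3558, 1.5481, 1.1923), lambda* = (-0.2821, -9.3077)


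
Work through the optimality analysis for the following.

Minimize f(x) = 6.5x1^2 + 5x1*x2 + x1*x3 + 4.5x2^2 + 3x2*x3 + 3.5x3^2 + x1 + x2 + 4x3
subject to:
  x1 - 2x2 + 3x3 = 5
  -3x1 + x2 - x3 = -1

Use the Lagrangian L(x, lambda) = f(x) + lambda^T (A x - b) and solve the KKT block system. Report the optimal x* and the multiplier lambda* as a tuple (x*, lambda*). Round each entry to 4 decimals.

Form the Lagrangian:
  L(x, lambda) = (1/2) x^T Q x + c^T x + lambda^T (A x - b)
Stationarity (grad_x L = 0): Q x + c + A^T lambda = 0.
Primal feasibility: A x = b.

This gives the KKT block system:
  [ Q   A^T ] [ x     ]   [-c ]
  [ A    0  ] [ lambda ] = [ b ]

Solving the linear system:
  x*      = (-0.3592, -0.8739, 1.2038)
  lambda* = (-4.3967, -3.7441)
  f(x*)   = 10.9109

x* = (-0.3592, -0.8739, 1.2038), lambda* = (-4.3967, -3.7441)


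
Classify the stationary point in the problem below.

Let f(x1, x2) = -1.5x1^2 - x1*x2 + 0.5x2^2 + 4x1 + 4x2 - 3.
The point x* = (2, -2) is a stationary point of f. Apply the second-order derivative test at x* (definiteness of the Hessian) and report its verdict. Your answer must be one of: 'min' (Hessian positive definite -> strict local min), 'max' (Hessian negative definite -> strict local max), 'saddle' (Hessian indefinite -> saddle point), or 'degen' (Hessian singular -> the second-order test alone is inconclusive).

Compute the Hessian H = grad^2 f:
  H = [[-3, -1], [-1, 1]]
Verify stationarity: grad f(x*) = H x* + g = (0, 0).
Eigenvalues of H: -3.2361, 1.2361.
Eigenvalues have mixed signs, so H is indefinite -> x* is a saddle point.

saddle


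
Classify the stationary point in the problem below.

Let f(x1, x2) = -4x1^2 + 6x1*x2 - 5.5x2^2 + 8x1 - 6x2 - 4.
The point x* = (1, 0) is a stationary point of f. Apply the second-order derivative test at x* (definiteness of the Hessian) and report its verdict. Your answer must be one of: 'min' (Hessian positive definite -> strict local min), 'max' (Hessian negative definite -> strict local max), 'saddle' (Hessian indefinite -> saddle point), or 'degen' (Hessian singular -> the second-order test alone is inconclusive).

Compute the Hessian H = grad^2 f:
  H = [[-8, 6], [6, -11]]
Verify stationarity: grad f(x*) = H x* + g = (0, 0).
Eigenvalues of H: -15.6847, -3.3153.
Both eigenvalues < 0, so H is negative definite -> x* is a strict local max.

max


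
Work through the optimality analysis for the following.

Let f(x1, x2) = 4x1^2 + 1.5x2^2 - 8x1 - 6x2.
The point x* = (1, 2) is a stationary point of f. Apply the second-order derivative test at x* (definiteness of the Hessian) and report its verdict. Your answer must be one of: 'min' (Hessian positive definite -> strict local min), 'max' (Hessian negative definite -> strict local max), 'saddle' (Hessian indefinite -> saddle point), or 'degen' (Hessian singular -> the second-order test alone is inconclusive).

Compute the Hessian H = grad^2 f:
  H = [[8, 0], [0, 3]]
Verify stationarity: grad f(x*) = H x* + g = (0, 0).
Eigenvalues of H: 3, 8.
Both eigenvalues > 0, so H is positive definite -> x* is a strict local min.

min


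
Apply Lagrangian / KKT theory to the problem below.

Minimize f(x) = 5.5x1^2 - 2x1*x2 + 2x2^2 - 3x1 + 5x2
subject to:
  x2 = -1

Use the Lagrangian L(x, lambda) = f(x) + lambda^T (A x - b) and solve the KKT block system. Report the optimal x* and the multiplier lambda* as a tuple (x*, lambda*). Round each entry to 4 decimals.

Form the Lagrangian:
  L(x, lambda) = (1/2) x^T Q x + c^T x + lambda^T (A x - b)
Stationarity (grad_x L = 0): Q x + c + A^T lambda = 0.
Primal feasibility: A x = b.

This gives the KKT block system:
  [ Q   A^T ] [ x     ]   [-c ]
  [ A    0  ] [ lambda ] = [ b ]

Solving the linear system:
  x*      = (0.0909, -1)
  lambda* = (-0.8182)
  f(x*)   = -3.0455

x* = (0.0909, -1), lambda* = (-0.8182)


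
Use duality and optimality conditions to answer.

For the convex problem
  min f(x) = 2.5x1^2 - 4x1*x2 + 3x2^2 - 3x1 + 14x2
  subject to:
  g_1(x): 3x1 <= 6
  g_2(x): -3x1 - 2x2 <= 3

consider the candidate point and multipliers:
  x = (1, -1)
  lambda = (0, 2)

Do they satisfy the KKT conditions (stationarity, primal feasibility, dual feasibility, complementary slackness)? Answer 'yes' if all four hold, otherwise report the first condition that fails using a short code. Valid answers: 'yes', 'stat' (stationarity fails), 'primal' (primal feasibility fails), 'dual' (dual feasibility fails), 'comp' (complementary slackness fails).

Gradient of f: grad f(x) = Q x + c = (6, 4)
Constraint values g_i(x) = a_i^T x - b_i:
  g_1((1, -1)) = -3
  g_2((1, -1)) = -4
Stationarity residual: grad f(x) + sum_i lambda_i a_i = (0, 0)
  -> stationarity OK
Primal feasibility (all g_i <= 0): OK
Dual feasibility (all lambda_i >= 0): OK
Complementary slackness (lambda_i * g_i(x) = 0 for all i): FAILS

Verdict: the first failing condition is complementary_slackness -> comp.

comp


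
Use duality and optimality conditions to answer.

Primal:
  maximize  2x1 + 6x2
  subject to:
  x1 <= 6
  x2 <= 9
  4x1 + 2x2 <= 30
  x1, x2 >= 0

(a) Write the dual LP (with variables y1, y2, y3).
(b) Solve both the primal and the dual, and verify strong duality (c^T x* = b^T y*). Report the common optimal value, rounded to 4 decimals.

The standard primal-dual pair for 'max c^T x s.t. A x <= b, x >= 0' is:
  Dual:  min b^T y  s.t.  A^T y >= c,  y >= 0.

So the dual LP is:
  minimize  6y1 + 9y2 + 30y3
  subject to:
    y1 + 4y3 >= 2
    y2 + 2y3 >= 6
    y1, y2, y3 >= 0

Solving the primal: x* = (3, 9).
  primal value c^T x* = 60.
Solving the dual: y* = (0, 5, 0.5).
  dual value b^T y* = 60.
Strong duality: c^T x* = b^T y*. Confirmed.

60


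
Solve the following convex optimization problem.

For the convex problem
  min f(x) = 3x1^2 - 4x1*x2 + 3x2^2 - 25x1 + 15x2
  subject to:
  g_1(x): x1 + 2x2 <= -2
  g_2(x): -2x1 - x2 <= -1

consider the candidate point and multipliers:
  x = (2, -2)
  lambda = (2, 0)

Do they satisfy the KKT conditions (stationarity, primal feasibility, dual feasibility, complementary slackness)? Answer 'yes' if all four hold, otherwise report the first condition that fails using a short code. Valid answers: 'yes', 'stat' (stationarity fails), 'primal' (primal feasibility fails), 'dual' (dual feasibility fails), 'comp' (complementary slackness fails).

Gradient of f: grad f(x) = Q x + c = (-5, -5)
Constraint values g_i(x) = a_i^T x - b_i:
  g_1((2, -2)) = 0
  g_2((2, -2)) = -1
Stationarity residual: grad f(x) + sum_i lambda_i a_i = (-3, -1)
  -> stationarity FAILS
Primal feasibility (all g_i <= 0): OK
Dual feasibility (all lambda_i >= 0): OK
Complementary slackness (lambda_i * g_i(x) = 0 for all i): OK

Verdict: the first failing condition is stationarity -> stat.

stat


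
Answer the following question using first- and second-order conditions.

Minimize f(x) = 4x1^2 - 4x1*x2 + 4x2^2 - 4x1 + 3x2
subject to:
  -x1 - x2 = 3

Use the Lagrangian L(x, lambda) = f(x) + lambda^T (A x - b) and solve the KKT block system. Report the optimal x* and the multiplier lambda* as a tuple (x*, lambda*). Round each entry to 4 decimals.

Form the Lagrangian:
  L(x, lambda) = (1/2) x^T Q x + c^T x + lambda^T (A x - b)
Stationarity (grad_x L = 0): Q x + c + A^T lambda = 0.
Primal feasibility: A x = b.

This gives the KKT block system:
  [ Q   A^T ] [ x     ]   [-c ]
  [ A    0  ] [ lambda ] = [ b ]

Solving the linear system:
  x*      = (-1.2083, -1.7917)
  lambda* = (-6.5)
  f(x*)   = 9.4792

x* = (-1.2083, -1.7917), lambda* = (-6.5)


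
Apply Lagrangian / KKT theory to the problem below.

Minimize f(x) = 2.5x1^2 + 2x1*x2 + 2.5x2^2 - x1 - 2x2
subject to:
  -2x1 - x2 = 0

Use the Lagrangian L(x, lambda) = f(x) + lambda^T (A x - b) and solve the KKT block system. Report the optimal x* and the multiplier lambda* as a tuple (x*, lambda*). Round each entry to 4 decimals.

Form the Lagrangian:
  L(x, lambda) = (1/2) x^T Q x + c^T x + lambda^T (A x - b)
Stationarity (grad_x L = 0): Q x + c + A^T lambda = 0.
Primal feasibility: A x = b.

This gives the KKT block system:
  [ Q   A^T ] [ x     ]   [-c ]
  [ A    0  ] [ lambda ] = [ b ]

Solving the linear system:
  x*      = (-0.1765, 0.3529)
  lambda* = (-0.5882)
  f(x*)   = -0.2647

x* = (-0.1765, 0.3529), lambda* = (-0.5882)


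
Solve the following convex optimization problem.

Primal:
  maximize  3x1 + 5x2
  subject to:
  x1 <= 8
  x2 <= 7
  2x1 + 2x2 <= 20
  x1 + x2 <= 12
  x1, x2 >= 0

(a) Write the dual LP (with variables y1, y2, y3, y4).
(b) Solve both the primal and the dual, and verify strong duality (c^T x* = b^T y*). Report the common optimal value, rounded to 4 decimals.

The standard primal-dual pair for 'max c^T x s.t. A x <= b, x >= 0' is:
  Dual:  min b^T y  s.t.  A^T y >= c,  y >= 0.

So the dual LP is:
  minimize  8y1 + 7y2 + 20y3 + 12y4
  subject to:
    y1 + 2y3 + y4 >= 3
    y2 + 2y3 + y4 >= 5
    y1, y2, y3, y4 >= 0

Solving the primal: x* = (3, 7).
  primal value c^T x* = 44.
Solving the dual: y* = (0, 2, 1.5, 0).
  dual value b^T y* = 44.
Strong duality: c^T x* = b^T y*. Confirmed.

44


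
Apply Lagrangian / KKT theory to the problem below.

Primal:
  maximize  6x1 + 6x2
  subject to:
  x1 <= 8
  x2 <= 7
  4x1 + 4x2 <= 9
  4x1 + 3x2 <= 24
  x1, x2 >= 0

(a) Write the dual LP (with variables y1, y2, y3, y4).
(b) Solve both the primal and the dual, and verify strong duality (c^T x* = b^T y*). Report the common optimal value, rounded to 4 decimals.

The standard primal-dual pair for 'max c^T x s.t. A x <= b, x >= 0' is:
  Dual:  min b^T y  s.t.  A^T y >= c,  y >= 0.

So the dual LP is:
  minimize  8y1 + 7y2 + 9y3 + 24y4
  subject to:
    y1 + 4y3 + 4y4 >= 6
    y2 + 4y3 + 3y4 >= 6
    y1, y2, y3, y4 >= 0

Solving the primal: x* = (2.25, 0).
  primal value c^T x* = 13.5.
Solving the dual: y* = (0, 0, 1.5, 0).
  dual value b^T y* = 13.5.
Strong duality: c^T x* = b^T y*. Confirmed.

13.5


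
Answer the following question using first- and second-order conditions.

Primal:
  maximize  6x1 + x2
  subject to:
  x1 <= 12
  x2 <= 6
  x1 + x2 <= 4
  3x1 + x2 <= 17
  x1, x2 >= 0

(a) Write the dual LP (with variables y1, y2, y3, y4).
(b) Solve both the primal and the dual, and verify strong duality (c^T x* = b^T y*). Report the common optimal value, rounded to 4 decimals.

The standard primal-dual pair for 'max c^T x s.t. A x <= b, x >= 0' is:
  Dual:  min b^T y  s.t.  A^T y >= c,  y >= 0.

So the dual LP is:
  minimize  12y1 + 6y2 + 4y3 + 17y4
  subject to:
    y1 + y3 + 3y4 >= 6
    y2 + y3 + y4 >= 1
    y1, y2, y3, y4 >= 0

Solving the primal: x* = (4, 0).
  primal value c^T x* = 24.
Solving the dual: y* = (0, 0, 6, 0).
  dual value b^T y* = 24.
Strong duality: c^T x* = b^T y*. Confirmed.

24


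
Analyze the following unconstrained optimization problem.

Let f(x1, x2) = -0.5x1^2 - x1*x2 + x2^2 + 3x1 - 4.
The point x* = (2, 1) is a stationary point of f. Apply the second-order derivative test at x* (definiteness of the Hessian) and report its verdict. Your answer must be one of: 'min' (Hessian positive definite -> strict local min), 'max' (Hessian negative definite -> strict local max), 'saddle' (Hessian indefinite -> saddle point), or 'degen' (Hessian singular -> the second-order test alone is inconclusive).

Compute the Hessian H = grad^2 f:
  H = [[-1, -1], [-1, 2]]
Verify stationarity: grad f(x*) = H x* + g = (0, 0).
Eigenvalues of H: -1.3028, 2.3028.
Eigenvalues have mixed signs, so H is indefinite -> x* is a saddle point.

saddle


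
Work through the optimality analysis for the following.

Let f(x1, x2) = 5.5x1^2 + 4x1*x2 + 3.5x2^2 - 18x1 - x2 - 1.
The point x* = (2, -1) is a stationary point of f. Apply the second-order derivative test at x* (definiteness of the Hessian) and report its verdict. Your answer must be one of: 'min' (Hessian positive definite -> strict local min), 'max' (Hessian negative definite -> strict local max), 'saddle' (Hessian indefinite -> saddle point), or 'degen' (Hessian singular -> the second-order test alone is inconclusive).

Compute the Hessian H = grad^2 f:
  H = [[11, 4], [4, 7]]
Verify stationarity: grad f(x*) = H x* + g = (0, 0).
Eigenvalues of H: 4.5279, 13.4721.
Both eigenvalues > 0, so H is positive definite -> x* is a strict local min.

min


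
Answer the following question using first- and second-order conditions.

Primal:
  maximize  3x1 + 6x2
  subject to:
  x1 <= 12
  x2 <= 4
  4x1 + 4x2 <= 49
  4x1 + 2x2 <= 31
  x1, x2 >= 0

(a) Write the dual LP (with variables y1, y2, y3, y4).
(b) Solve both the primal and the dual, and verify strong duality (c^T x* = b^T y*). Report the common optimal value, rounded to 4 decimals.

The standard primal-dual pair for 'max c^T x s.t. A x <= b, x >= 0' is:
  Dual:  min b^T y  s.t.  A^T y >= c,  y >= 0.

So the dual LP is:
  minimize  12y1 + 4y2 + 49y3 + 31y4
  subject to:
    y1 + 4y3 + 4y4 >= 3
    y2 + 4y3 + 2y4 >= 6
    y1, y2, y3, y4 >= 0

Solving the primal: x* = (5.75, 4).
  primal value c^T x* = 41.25.
Solving the dual: y* = (0, 4.5, 0, 0.75).
  dual value b^T y* = 41.25.
Strong duality: c^T x* = b^T y*. Confirmed.

41.25


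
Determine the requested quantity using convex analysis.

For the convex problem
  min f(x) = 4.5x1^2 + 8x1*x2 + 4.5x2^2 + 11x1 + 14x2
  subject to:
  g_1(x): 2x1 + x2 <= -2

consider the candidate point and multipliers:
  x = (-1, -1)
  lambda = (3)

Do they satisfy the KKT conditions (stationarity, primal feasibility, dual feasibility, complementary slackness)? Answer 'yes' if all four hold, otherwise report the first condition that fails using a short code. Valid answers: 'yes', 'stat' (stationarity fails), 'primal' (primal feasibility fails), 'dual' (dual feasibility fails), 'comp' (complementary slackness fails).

Gradient of f: grad f(x) = Q x + c = (-6, -3)
Constraint values g_i(x) = a_i^T x - b_i:
  g_1((-1, -1)) = -1
Stationarity residual: grad f(x) + sum_i lambda_i a_i = (0, 0)
  -> stationarity OK
Primal feasibility (all g_i <= 0): OK
Dual feasibility (all lambda_i >= 0): OK
Complementary slackness (lambda_i * g_i(x) = 0 for all i): FAILS

Verdict: the first failing condition is complementary_slackness -> comp.

comp


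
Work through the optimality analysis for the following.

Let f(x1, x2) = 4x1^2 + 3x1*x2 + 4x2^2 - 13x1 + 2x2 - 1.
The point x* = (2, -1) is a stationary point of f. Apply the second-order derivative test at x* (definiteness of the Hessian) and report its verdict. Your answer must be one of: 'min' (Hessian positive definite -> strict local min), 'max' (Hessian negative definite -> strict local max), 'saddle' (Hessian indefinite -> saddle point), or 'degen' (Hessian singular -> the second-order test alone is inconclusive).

Compute the Hessian H = grad^2 f:
  H = [[8, 3], [3, 8]]
Verify stationarity: grad f(x*) = H x* + g = (0, 0).
Eigenvalues of H: 5, 11.
Both eigenvalues > 0, so H is positive definite -> x* is a strict local min.

min


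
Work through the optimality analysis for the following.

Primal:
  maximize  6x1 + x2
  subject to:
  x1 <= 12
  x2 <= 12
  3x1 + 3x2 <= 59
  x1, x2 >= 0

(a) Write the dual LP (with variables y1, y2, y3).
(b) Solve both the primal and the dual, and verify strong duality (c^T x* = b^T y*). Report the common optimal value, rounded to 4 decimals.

The standard primal-dual pair for 'max c^T x s.t. A x <= b, x >= 0' is:
  Dual:  min b^T y  s.t.  A^T y >= c,  y >= 0.

So the dual LP is:
  minimize  12y1 + 12y2 + 59y3
  subject to:
    y1 + 3y3 >= 6
    y2 + 3y3 >= 1
    y1, y2, y3 >= 0

Solving the primal: x* = (12, 7.6667).
  primal value c^T x* = 79.6667.
Solving the dual: y* = (5, 0, 0.3333).
  dual value b^T y* = 79.6667.
Strong duality: c^T x* = b^T y*. Confirmed.

79.6667


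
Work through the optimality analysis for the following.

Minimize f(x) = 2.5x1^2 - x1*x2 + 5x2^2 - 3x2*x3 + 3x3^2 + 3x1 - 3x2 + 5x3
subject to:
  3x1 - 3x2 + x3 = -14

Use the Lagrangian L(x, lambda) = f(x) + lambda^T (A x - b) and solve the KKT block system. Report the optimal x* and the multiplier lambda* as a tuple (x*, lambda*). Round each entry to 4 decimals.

Form the Lagrangian:
  L(x, lambda) = (1/2) x^T Q x + c^T x + lambda^T (A x - b)
Stationarity (grad_x L = 0): Q x + c + A^T lambda = 0.
Primal feasibility: A x = b.

This gives the KKT block system:
  [ Q   A^T ] [ x     ]   [-c ]
  [ A    0  ] [ lambda ] = [ b ]

Solving the linear system:
  x*      = (-3.2308, 1.0736, -1.087)
  lambda* = (4.7425)
  f(x*)   = 24.0234

x* = (-3.2308, 1.0736, -1.087), lambda* = (4.7425)


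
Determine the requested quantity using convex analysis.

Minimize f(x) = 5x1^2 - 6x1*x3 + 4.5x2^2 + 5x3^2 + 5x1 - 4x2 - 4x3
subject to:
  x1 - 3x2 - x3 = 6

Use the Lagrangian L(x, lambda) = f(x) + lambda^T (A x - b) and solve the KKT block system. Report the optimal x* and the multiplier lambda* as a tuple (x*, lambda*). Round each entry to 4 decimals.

Form the Lagrangian:
  L(x, lambda) = (1/2) x^T Q x + c^T x + lambda^T (A x - b)
Stationarity (grad_x L = 0): Q x + c + A^T lambda = 0.
Primal feasibility: A x = b.

This gives the KKT block system:
  [ Q   A^T ] [ x     ]   [-c ]
  [ A    0  ] [ lambda ] = [ b ]

Solving the linear system:
  x*      = (0.0324, -1.8951, -0.2824)
  lambda* = (-7.0185)
  f(x*)   = 25.4915

x* = (0.0324, -1.8951, -0.2824), lambda* = (-7.0185)


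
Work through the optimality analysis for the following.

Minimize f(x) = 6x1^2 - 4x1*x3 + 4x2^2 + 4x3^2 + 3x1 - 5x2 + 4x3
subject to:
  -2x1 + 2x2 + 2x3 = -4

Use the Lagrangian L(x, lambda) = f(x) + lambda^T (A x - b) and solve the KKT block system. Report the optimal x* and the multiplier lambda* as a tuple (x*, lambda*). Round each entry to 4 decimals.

Form the Lagrangian:
  L(x, lambda) = (1/2) x^T Q x + c^T x + lambda^T (A x - b)
Stationarity (grad_x L = 0): Q x + c + A^T lambda = 0.
Primal feasibility: A x = b.

This gives the KKT block system:
  [ Q   A^T ] [ x     ]   [-c ]
  [ A    0  ] [ lambda ] = [ b ]

Solving the linear system:
  x*      = (-0.0682, -0.4545, -1.6136)
  lambda* = (4.3182)
  f(x*)   = 6.4432

x* = (-0.0682, -0.4545, -1.6136), lambda* = (4.3182)


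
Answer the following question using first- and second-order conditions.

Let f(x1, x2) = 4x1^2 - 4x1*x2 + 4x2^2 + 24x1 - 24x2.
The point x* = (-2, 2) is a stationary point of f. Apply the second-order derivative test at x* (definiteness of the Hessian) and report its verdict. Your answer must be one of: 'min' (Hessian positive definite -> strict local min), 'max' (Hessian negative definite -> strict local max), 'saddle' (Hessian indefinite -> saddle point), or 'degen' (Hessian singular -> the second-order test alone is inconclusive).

Compute the Hessian H = grad^2 f:
  H = [[8, -4], [-4, 8]]
Verify stationarity: grad f(x*) = H x* + g = (0, 0).
Eigenvalues of H: 4, 12.
Both eigenvalues > 0, so H is positive definite -> x* is a strict local min.

min


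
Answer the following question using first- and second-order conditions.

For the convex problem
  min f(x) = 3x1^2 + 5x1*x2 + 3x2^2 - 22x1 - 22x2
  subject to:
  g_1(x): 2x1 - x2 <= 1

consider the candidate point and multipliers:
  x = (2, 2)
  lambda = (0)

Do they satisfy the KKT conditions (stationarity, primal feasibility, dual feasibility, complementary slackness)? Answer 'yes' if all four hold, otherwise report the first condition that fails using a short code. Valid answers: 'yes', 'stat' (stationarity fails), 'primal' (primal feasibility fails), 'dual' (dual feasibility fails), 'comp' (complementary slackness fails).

Gradient of f: grad f(x) = Q x + c = (0, 0)
Constraint values g_i(x) = a_i^T x - b_i:
  g_1((2, 2)) = 1
Stationarity residual: grad f(x) + sum_i lambda_i a_i = (0, 0)
  -> stationarity OK
Primal feasibility (all g_i <= 0): FAILS
Dual feasibility (all lambda_i >= 0): OK
Complementary slackness (lambda_i * g_i(x) = 0 for all i): OK

Verdict: the first failing condition is primal_feasibility -> primal.

primal


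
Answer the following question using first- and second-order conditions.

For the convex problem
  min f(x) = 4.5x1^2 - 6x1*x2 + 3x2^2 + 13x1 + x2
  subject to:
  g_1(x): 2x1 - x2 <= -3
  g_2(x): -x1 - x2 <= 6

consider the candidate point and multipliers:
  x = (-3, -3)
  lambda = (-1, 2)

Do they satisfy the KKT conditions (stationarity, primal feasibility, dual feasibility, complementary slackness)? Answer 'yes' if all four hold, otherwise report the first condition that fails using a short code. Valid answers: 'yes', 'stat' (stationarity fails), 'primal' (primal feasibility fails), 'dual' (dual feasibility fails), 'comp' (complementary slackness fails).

Gradient of f: grad f(x) = Q x + c = (4, 1)
Constraint values g_i(x) = a_i^T x - b_i:
  g_1((-3, -3)) = 0
  g_2((-3, -3)) = 0
Stationarity residual: grad f(x) + sum_i lambda_i a_i = (0, 0)
  -> stationarity OK
Primal feasibility (all g_i <= 0): OK
Dual feasibility (all lambda_i >= 0): FAILS
Complementary slackness (lambda_i * g_i(x) = 0 for all i): OK

Verdict: the first failing condition is dual_feasibility -> dual.

dual


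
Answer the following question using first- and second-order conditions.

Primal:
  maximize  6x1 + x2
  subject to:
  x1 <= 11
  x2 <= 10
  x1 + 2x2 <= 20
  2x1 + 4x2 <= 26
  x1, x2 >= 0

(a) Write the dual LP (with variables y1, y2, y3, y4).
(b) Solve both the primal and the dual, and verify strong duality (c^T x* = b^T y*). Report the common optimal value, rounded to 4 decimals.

The standard primal-dual pair for 'max c^T x s.t. A x <= b, x >= 0' is:
  Dual:  min b^T y  s.t.  A^T y >= c,  y >= 0.

So the dual LP is:
  minimize  11y1 + 10y2 + 20y3 + 26y4
  subject to:
    y1 + y3 + 2y4 >= 6
    y2 + 2y3 + 4y4 >= 1
    y1, y2, y3, y4 >= 0

Solving the primal: x* = (11, 1).
  primal value c^T x* = 67.
Solving the dual: y* = (5.5, 0, 0, 0.25).
  dual value b^T y* = 67.
Strong duality: c^T x* = b^T y*. Confirmed.

67


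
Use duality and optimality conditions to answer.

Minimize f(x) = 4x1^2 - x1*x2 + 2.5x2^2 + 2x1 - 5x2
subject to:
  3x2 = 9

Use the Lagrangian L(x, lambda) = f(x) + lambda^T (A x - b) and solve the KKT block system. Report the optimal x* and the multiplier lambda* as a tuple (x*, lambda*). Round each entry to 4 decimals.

Form the Lagrangian:
  L(x, lambda) = (1/2) x^T Q x + c^T x + lambda^T (A x - b)
Stationarity (grad_x L = 0): Q x + c + A^T lambda = 0.
Primal feasibility: A x = b.

This gives the KKT block system:
  [ Q   A^T ] [ x     ]   [-c ]
  [ A    0  ] [ lambda ] = [ b ]

Solving the linear system:
  x*      = (0.125, 3)
  lambda* = (-3.2917)
  f(x*)   = 7.4375

x* = (0.125, 3), lambda* = (-3.2917)


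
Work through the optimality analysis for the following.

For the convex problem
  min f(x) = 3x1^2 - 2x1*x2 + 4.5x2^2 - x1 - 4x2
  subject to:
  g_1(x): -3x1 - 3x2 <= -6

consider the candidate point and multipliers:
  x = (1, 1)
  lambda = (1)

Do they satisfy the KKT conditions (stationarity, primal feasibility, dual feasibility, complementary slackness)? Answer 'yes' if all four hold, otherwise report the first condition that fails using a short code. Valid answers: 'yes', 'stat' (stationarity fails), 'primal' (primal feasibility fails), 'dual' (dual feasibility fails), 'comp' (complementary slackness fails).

Gradient of f: grad f(x) = Q x + c = (3, 3)
Constraint values g_i(x) = a_i^T x - b_i:
  g_1((1, 1)) = 0
Stationarity residual: grad f(x) + sum_i lambda_i a_i = (0, 0)
  -> stationarity OK
Primal feasibility (all g_i <= 0): OK
Dual feasibility (all lambda_i >= 0): OK
Complementary slackness (lambda_i * g_i(x) = 0 for all i): OK

Verdict: yes, KKT holds.

yes


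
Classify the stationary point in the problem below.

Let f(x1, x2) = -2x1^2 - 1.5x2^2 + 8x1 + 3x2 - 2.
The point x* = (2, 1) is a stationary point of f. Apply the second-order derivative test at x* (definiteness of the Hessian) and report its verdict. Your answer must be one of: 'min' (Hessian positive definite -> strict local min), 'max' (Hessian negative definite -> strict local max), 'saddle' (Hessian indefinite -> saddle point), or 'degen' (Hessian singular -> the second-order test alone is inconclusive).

Compute the Hessian H = grad^2 f:
  H = [[-4, 0], [0, -3]]
Verify stationarity: grad f(x*) = H x* + g = (0, 0).
Eigenvalues of H: -4, -3.
Both eigenvalues < 0, so H is negative definite -> x* is a strict local max.

max


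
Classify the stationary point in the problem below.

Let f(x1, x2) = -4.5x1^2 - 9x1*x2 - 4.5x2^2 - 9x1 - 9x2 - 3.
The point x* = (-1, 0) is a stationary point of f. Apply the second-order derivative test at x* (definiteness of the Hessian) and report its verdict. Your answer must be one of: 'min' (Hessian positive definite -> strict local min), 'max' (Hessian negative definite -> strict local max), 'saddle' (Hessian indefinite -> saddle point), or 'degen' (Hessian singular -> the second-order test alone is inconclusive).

Compute the Hessian H = grad^2 f:
  H = [[-9, -9], [-9, -9]]
Verify stationarity: grad f(x*) = H x* + g = (0, 0).
Eigenvalues of H: -18, 0.
H has a zero eigenvalue (singular; negative semidefinite but not definite), so H is neither positive definite, negative definite, nor indefinite. The second-order test alone is inconclusive -> degen.
(Indeed, f is constant along the null direction of H through x*, so x* is not a strict local extremum.)

degen


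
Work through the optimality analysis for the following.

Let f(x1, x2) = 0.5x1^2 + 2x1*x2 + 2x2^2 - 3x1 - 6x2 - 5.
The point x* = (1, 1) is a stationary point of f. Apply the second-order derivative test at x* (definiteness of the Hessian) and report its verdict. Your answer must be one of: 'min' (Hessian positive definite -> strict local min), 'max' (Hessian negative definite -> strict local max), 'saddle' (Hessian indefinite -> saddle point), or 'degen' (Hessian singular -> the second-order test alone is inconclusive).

Compute the Hessian H = grad^2 f:
  H = [[1, 2], [2, 4]]
Verify stationarity: grad f(x*) = H x* + g = (0, 0).
Eigenvalues of H: 0, 5.
H has a zero eigenvalue (singular; positive semidefinite but not definite), so H is neither positive definite, negative definite, nor indefinite. The second-order test alone is inconclusive -> degen.
(Indeed, f is constant along the null direction of H through x*, so x* is not a strict local extremum.)

degen


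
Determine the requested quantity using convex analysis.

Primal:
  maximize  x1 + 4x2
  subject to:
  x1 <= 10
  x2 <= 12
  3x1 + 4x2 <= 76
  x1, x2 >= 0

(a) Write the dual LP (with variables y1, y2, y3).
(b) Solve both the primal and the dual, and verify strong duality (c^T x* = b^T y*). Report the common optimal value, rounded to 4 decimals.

The standard primal-dual pair for 'max c^T x s.t. A x <= b, x >= 0' is:
  Dual:  min b^T y  s.t.  A^T y >= c,  y >= 0.

So the dual LP is:
  minimize  10y1 + 12y2 + 76y3
  subject to:
    y1 + 3y3 >= 1
    y2 + 4y3 >= 4
    y1, y2, y3 >= 0

Solving the primal: x* = (9.3333, 12).
  primal value c^T x* = 57.3333.
Solving the dual: y* = (0, 2.6667, 0.3333).
  dual value b^T y* = 57.3333.
Strong duality: c^T x* = b^T y*. Confirmed.

57.3333


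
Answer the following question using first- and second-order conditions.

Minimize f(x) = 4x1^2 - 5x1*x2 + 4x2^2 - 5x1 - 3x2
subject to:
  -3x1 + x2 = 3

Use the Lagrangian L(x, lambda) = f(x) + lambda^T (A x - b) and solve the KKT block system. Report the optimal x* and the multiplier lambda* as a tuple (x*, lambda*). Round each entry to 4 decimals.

Form the Lagrangian:
  L(x, lambda) = (1/2) x^T Q x + c^T x + lambda^T (A x - b)
Stationarity (grad_x L = 0): Q x + c + A^T lambda = 0.
Primal feasibility: A x = b.

This gives the KKT block system:
  [ Q   A^T ] [ x     ]   [-c ]
  [ A    0  ] [ lambda ] = [ b ]

Solving the linear system:
  x*      = (-0.86, 0.42)
  lambda* = (-4.66)
  f(x*)   = 8.51

x* = (-0.86, 0.42), lambda* = (-4.66)


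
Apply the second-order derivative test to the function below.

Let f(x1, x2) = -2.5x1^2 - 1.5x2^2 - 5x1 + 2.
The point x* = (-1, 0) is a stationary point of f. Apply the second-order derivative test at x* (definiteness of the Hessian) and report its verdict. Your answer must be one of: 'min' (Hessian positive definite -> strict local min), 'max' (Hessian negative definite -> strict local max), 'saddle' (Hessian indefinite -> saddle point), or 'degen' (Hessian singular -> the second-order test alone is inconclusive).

Compute the Hessian H = grad^2 f:
  H = [[-5, 0], [0, -3]]
Verify stationarity: grad f(x*) = H x* + g = (0, 0).
Eigenvalues of H: -5, -3.
Both eigenvalues < 0, so H is negative definite -> x* is a strict local max.

max


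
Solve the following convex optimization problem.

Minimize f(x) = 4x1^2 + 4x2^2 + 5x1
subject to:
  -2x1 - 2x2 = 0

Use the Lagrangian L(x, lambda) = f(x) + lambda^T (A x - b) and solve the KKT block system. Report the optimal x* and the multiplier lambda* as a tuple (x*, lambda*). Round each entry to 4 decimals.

Form the Lagrangian:
  L(x, lambda) = (1/2) x^T Q x + c^T x + lambda^T (A x - b)
Stationarity (grad_x L = 0): Q x + c + A^T lambda = 0.
Primal feasibility: A x = b.

This gives the KKT block system:
  [ Q   A^T ] [ x     ]   [-c ]
  [ A    0  ] [ lambda ] = [ b ]

Solving the linear system:
  x*      = (-0.3125, 0.3125)
  lambda* = (1.25)
  f(x*)   = -0.7812

x* = (-0.3125, 0.3125), lambda* = (1.25)


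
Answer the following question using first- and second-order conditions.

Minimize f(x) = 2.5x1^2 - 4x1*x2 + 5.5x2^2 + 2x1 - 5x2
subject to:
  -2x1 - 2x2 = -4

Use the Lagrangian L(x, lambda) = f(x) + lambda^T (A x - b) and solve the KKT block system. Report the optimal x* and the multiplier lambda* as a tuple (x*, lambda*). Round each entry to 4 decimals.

Form the Lagrangian:
  L(x, lambda) = (1/2) x^T Q x + c^T x + lambda^T (A x - b)
Stationarity (grad_x L = 0): Q x + c + A^T lambda = 0.
Primal feasibility: A x = b.

This gives the KKT block system:
  [ Q   A^T ] [ x     ]   [-c ]
  [ A    0  ] [ lambda ] = [ b ]

Solving the linear system:
  x*      = (0.9583, 1.0417)
  lambda* = (1.3125)
  f(x*)   = 0.9792

x* = (0.9583, 1.0417), lambda* = (1.3125)


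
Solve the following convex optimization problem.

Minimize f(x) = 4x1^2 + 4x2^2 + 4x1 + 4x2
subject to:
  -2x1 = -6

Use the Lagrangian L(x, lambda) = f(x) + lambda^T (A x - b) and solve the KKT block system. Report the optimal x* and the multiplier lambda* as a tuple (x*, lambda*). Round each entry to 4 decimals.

Form the Lagrangian:
  L(x, lambda) = (1/2) x^T Q x + c^T x + lambda^T (A x - b)
Stationarity (grad_x L = 0): Q x + c + A^T lambda = 0.
Primal feasibility: A x = b.

This gives the KKT block system:
  [ Q   A^T ] [ x     ]   [-c ]
  [ A    0  ] [ lambda ] = [ b ]

Solving the linear system:
  x*      = (3, -0.5)
  lambda* = (14)
  f(x*)   = 47

x* = (3, -0.5), lambda* = (14)


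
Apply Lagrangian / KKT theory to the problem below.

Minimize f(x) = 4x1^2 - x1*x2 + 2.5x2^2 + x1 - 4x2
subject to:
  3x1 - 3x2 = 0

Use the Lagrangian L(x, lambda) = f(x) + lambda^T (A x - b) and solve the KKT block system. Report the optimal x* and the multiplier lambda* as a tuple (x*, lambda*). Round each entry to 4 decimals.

Form the Lagrangian:
  L(x, lambda) = (1/2) x^T Q x + c^T x + lambda^T (A x - b)
Stationarity (grad_x L = 0): Q x + c + A^T lambda = 0.
Primal feasibility: A x = b.

This gives the KKT block system:
  [ Q   A^T ] [ x     ]   [-c ]
  [ A    0  ] [ lambda ] = [ b ]

Solving the linear system:
  x*      = (0.2727, 0.2727)
  lambda* = (-0.9697)
  f(x*)   = -0.4091

x* = (0.2727, 0.2727), lambda* = (-0.9697)
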